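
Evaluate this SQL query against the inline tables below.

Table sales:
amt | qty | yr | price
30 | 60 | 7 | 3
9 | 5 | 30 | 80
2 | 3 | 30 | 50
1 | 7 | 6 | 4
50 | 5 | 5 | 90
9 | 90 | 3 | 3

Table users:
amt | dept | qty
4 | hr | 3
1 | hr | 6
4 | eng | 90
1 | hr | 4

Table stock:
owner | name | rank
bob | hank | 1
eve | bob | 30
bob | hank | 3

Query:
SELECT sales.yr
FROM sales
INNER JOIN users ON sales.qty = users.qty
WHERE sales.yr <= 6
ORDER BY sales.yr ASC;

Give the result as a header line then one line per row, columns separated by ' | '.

== RESULT ==
sales.yr
3

Derivation:
After JOIN users (2 rows):
sales.amt | sales.qty | sales.yr | sales.price | users.amt | users.dept | users.qty
2 | 3 | 30 | 50 | 4 | hr | 3
9 | 90 | 3 | 3 | 4 | eng | 90
After WHERE (1 rows):
sales.amt | sales.qty | sales.yr | sales.price | users.amt | users.dept | users.qty
9 | 90 | 3 | 3 | 4 | eng | 90
After SELECT (1 rows):
sales.yr
3
After ORDER BY (1 rows):
sales.yr
3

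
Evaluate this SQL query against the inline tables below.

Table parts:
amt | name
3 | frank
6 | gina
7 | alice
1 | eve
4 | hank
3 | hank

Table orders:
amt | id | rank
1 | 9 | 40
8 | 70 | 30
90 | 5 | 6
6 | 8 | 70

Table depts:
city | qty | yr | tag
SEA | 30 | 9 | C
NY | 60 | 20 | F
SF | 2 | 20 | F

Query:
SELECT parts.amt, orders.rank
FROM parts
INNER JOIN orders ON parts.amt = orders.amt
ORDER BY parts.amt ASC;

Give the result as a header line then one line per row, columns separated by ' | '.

After JOIN orders (2 rows):
parts.amt | parts.name | orders.amt | orders.id | orders.rank
6 | gina | 6 | 8 | 70
1 | eve | 1 | 9 | 40
After SELECT (2 rows):
parts.amt | orders.rank
6 | 70
1 | 40
After ORDER BY (2 rows):
parts.amt | orders.rank
1 | 40
6 | 70

== RESULT ==
parts.amt | orders.rank
1 | 40
6 | 70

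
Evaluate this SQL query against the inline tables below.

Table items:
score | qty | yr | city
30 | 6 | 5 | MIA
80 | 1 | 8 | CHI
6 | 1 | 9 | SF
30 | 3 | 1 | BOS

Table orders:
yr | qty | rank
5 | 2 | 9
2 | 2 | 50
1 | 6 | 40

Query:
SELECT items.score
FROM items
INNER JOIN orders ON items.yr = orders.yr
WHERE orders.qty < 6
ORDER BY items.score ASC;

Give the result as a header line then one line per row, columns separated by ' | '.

After JOIN orders (2 rows):
items.score | items.qty | items.yr | items.city | orders.yr | orders.qty | orders.rank
30 | 6 | 5 | MIA | 5 | 2 | 9
30 | 3 | 1 | BOS | 1 | 6 | 40
After WHERE (1 rows):
items.score | items.qty | items.yr | items.city | orders.yr | orders.qty | orders.rank
30 | 6 | 5 | MIA | 5 | 2 | 9
After SELECT (1 rows):
items.score
30
After ORDER BY (1 rows):
items.score
30

== RESULT ==
items.score
30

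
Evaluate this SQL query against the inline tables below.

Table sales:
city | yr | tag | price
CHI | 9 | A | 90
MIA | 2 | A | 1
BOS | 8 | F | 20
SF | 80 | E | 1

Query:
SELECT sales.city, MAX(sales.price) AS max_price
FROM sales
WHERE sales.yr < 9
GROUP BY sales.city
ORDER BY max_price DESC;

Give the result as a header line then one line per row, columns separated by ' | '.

== RESULT ==
sales.city | max_price
BOS | 20
MIA | 1

Derivation:
After WHERE (2 rows):
sales.city | sales.yr | sales.tag | sales.price
MIA | 2 | A | 1
BOS | 8 | F | 20
After GROUP BY (2 rows):
sales.city | max_price
MIA | 1
BOS | 20
After ORDER BY (2 rows):
sales.city | max_price
BOS | 20
MIA | 1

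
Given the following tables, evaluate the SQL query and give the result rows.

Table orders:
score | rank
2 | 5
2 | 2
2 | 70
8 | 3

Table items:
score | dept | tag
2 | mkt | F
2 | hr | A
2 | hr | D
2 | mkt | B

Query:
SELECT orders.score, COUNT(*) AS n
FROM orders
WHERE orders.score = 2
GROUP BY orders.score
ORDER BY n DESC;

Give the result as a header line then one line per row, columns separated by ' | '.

== RESULT ==
orders.score | n
2 | 3

Derivation:
After WHERE (3 rows):
orders.score | orders.rank
2 | 5
2 | 2
2 | 70
After GROUP BY (1 rows):
orders.score | n
2 | 3
After ORDER BY (1 rows):
orders.score | n
2 | 3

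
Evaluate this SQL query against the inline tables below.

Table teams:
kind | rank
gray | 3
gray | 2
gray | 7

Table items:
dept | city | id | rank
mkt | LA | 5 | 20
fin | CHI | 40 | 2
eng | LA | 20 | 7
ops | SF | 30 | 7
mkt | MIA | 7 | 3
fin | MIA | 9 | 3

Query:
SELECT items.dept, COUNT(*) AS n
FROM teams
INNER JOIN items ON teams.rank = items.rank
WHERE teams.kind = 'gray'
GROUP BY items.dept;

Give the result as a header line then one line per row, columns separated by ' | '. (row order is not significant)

== RESULT ==
items.dept | n
mkt | 1
fin | 2
eng | 1
ops | 1

Derivation:
After JOIN items (5 rows):
teams.kind | teams.rank | items.dept | items.city | items.id | items.rank
gray | 3 | mkt | MIA | 7 | 3
gray | 3 | fin | MIA | 9 | 3
gray | 2 | fin | CHI | 40 | 2
gray | 7 | eng | LA | 20 | 7
gray | 7 | ops | SF | 30 | 7
After WHERE (5 rows):
teams.kind | teams.rank | items.dept | items.city | items.id | items.rank
gray | 3 | mkt | MIA | 7 | 3
gray | 3 | fin | MIA | 9 | 3
gray | 2 | fin | CHI | 40 | 2
gray | 7 | eng | LA | 20 | 7
gray | 7 | ops | SF | 30 | 7
After GROUP BY (4 rows):
items.dept | n
mkt | 1
fin | 2
eng | 1
ops | 1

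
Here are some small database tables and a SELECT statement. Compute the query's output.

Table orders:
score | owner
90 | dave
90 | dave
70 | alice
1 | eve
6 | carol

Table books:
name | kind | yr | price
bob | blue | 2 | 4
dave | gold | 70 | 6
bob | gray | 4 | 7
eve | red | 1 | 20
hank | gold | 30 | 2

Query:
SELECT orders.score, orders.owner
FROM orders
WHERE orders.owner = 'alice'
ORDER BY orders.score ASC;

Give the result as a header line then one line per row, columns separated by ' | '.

== RESULT ==
orders.score | orders.owner
70 | alice

Derivation:
After WHERE (1 rows):
orders.score | orders.owner
70 | alice
After SELECT (1 rows):
orders.score | orders.owner
70 | alice
After ORDER BY (1 rows):
orders.score | orders.owner
70 | alice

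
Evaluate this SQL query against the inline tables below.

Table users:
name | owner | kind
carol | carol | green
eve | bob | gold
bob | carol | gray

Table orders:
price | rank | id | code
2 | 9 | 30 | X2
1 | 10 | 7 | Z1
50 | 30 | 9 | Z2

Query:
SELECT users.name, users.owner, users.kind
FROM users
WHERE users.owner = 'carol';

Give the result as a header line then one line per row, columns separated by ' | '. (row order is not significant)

After WHERE (2 rows):
users.name | users.owner | users.kind
carol | carol | green
bob | carol | gray
After SELECT (2 rows):
users.name | users.owner | users.kind
carol | carol | green
bob | carol | gray

== RESULT ==
users.name | users.owner | users.kind
carol | carol | green
bob | carol | gray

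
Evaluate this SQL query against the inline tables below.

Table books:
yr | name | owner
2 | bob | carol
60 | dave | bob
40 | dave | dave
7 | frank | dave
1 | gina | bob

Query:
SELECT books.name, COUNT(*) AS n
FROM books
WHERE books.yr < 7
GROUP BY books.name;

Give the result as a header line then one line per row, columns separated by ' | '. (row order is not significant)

== RESULT ==
books.name | n
bob | 1
gina | 1

Derivation:
After WHERE (2 rows):
books.yr | books.name | books.owner
2 | bob | carol
1 | gina | bob
After GROUP BY (2 rows):
books.name | n
bob | 1
gina | 1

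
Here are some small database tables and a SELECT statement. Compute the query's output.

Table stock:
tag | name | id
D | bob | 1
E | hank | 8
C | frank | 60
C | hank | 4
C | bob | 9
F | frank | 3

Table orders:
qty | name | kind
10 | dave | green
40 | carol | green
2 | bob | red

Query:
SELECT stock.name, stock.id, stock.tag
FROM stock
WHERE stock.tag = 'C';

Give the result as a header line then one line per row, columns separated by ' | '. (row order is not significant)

== RESULT ==
stock.name | stock.id | stock.tag
frank | 60 | C
hank | 4 | C
bob | 9 | C

Derivation:
After WHERE (3 rows):
stock.tag | stock.name | stock.id
C | frank | 60
C | hank | 4
C | bob | 9
After SELECT (3 rows):
stock.name | stock.id | stock.tag
frank | 60 | C
hank | 4 | C
bob | 9 | C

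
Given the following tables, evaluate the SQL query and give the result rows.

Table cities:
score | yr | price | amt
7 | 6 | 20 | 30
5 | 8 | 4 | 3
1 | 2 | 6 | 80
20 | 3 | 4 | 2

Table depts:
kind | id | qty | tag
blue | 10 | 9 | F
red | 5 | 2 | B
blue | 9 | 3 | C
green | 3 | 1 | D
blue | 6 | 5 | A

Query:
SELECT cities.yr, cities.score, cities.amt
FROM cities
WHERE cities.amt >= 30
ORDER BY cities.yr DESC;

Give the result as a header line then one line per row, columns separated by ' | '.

== RESULT ==
cities.yr | cities.score | cities.amt
6 | 7 | 30
2 | 1 | 80

Derivation:
After WHERE (2 rows):
cities.score | cities.yr | cities.price | cities.amt
7 | 6 | 20 | 30
1 | 2 | 6 | 80
After SELECT (2 rows):
cities.yr | cities.score | cities.amt
6 | 7 | 30
2 | 1 | 80
After ORDER BY (2 rows):
cities.yr | cities.score | cities.amt
6 | 7 | 30
2 | 1 | 80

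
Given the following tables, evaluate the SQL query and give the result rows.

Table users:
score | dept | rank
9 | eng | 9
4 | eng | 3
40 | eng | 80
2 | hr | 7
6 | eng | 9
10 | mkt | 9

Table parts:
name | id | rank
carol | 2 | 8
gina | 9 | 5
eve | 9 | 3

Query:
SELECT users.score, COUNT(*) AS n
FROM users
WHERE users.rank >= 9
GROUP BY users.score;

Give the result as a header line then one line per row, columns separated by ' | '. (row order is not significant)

== RESULT ==
users.score | n
9 | 1
40 | 1
6 | 1
10 | 1

Derivation:
After WHERE (4 rows):
users.score | users.dept | users.rank
9 | eng | 9
40 | eng | 80
6 | eng | 9
10 | mkt | 9
After GROUP BY (4 rows):
users.score | n
9 | 1
40 | 1
6 | 1
10 | 1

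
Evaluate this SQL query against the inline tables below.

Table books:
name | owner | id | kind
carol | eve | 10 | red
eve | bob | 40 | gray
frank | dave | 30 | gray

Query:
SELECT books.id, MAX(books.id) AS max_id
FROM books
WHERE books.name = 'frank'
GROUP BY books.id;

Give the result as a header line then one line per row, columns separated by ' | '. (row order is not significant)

== RESULT ==
books.id | max_id
30 | 30

Derivation:
After WHERE (1 rows):
books.name | books.owner | books.id | books.kind
frank | dave | 30 | gray
After GROUP BY (1 rows):
books.id | max_id
30 | 30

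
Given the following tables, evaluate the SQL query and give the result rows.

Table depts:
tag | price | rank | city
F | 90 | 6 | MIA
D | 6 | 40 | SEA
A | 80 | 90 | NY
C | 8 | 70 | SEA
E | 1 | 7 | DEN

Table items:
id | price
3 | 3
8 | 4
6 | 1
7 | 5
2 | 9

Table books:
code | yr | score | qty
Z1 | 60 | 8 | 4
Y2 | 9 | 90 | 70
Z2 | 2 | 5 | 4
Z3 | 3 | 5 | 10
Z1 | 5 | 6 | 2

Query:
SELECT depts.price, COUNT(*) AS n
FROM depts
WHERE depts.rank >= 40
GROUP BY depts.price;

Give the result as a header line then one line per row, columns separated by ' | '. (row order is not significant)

== RESULT ==
depts.price | n
6 | 1
80 | 1
8 | 1

Derivation:
After WHERE (3 rows):
depts.tag | depts.price | depts.rank | depts.city
D | 6 | 40 | SEA
A | 80 | 90 | NY
C | 8 | 70 | SEA
After GROUP BY (3 rows):
depts.price | n
6 | 1
80 | 1
8 | 1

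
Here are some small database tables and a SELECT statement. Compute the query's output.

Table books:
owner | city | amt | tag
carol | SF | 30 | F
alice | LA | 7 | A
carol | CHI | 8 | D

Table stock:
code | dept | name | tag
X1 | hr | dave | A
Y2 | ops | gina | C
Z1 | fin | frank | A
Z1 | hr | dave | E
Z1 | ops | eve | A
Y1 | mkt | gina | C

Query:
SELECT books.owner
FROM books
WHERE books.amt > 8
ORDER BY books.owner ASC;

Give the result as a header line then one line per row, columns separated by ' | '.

== RESULT ==
books.owner
carol

Derivation:
After WHERE (1 rows):
books.owner | books.city | books.amt | books.tag
carol | SF | 30 | F
After SELECT (1 rows):
books.owner
carol
After ORDER BY (1 rows):
books.owner
carol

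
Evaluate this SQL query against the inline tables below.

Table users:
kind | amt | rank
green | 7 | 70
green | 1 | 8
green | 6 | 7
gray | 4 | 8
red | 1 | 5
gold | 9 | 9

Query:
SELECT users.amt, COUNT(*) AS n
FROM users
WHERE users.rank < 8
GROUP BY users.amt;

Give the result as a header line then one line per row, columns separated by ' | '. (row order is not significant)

== RESULT ==
users.amt | n
6 | 1
1 | 1

Derivation:
After WHERE (2 rows):
users.kind | users.amt | users.rank
green | 6 | 7
red | 1 | 5
After GROUP BY (2 rows):
users.amt | n
6 | 1
1 | 1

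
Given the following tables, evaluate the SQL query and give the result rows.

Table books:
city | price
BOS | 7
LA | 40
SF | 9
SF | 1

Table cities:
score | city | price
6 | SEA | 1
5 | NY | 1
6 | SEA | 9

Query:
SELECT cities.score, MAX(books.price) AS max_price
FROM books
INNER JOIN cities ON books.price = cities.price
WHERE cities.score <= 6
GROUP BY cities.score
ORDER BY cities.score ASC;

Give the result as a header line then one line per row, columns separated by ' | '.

After JOIN cities (3 rows):
books.city | books.price | cities.score | cities.city | cities.price
SF | 9 | 6 | SEA | 9
SF | 1 | 6 | SEA | 1
SF | 1 | 5 | NY | 1
After WHERE (3 rows):
books.city | books.price | cities.score | cities.city | cities.price
SF | 9 | 6 | SEA | 9
SF | 1 | 6 | SEA | 1
SF | 1 | 5 | NY | 1
After GROUP BY (2 rows):
cities.score | max_price
6 | 9
5 | 1
After ORDER BY (2 rows):
cities.score | max_price
5 | 1
6 | 9

== RESULT ==
cities.score | max_price
5 | 1
6 | 9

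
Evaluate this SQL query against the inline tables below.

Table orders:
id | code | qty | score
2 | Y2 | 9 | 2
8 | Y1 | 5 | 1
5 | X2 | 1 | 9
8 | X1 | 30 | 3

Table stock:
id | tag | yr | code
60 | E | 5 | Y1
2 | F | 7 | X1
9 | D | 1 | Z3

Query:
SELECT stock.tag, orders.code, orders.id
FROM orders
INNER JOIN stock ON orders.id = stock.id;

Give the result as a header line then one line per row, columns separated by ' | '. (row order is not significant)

After JOIN stock (1 rows):
orders.id | orders.code | orders.qty | orders.score | stock.id | stock.tag | stock.yr | stock.code
2 | Y2 | 9 | 2 | 2 | F | 7 | X1
After SELECT (1 rows):
stock.tag | orders.code | orders.id
F | Y2 | 2

== RESULT ==
stock.tag | orders.code | orders.id
F | Y2 | 2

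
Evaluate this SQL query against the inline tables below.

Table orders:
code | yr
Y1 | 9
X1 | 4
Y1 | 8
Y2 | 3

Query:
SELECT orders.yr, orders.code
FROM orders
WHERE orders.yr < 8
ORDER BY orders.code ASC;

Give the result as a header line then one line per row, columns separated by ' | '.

== RESULT ==
orders.yr | orders.code
4 | X1
3 | Y2

Derivation:
After WHERE (2 rows):
orders.code | orders.yr
X1 | 4
Y2 | 3
After SELECT (2 rows):
orders.yr | orders.code
4 | X1
3 | Y2
After ORDER BY (2 rows):
orders.yr | orders.code
4 | X1
3 | Y2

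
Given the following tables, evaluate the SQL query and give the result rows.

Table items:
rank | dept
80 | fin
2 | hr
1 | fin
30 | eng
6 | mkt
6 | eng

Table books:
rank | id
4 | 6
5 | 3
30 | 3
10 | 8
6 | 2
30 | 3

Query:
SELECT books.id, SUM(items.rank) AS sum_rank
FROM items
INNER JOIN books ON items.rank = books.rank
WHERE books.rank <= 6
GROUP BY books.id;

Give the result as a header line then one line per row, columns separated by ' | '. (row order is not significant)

After JOIN books (4 rows):
items.rank | items.dept | books.rank | books.id
30 | eng | 30 | 3
30 | eng | 30 | 3
6 | mkt | 6 | 2
6 | eng | 6 | 2
After WHERE (2 rows):
items.rank | items.dept | books.rank | books.id
6 | mkt | 6 | 2
6 | eng | 6 | 2
After GROUP BY (1 rows):
books.id | sum_rank
2 | 12

== RESULT ==
books.id | sum_rank
2 | 12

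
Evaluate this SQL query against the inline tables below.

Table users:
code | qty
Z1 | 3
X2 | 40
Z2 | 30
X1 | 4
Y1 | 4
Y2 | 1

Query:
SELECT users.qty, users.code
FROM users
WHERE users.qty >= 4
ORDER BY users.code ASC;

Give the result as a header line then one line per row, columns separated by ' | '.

== RESULT ==
users.qty | users.code
4 | X1
40 | X2
4 | Y1
30 | Z2

Derivation:
After WHERE (4 rows):
users.code | users.qty
X2 | 40
Z2 | 30
X1 | 4
Y1 | 4
After SELECT (4 rows):
users.qty | users.code
40 | X2
30 | Z2
4 | X1
4 | Y1
After ORDER BY (4 rows):
users.qty | users.code
4 | X1
40 | X2
4 | Y1
30 | Z2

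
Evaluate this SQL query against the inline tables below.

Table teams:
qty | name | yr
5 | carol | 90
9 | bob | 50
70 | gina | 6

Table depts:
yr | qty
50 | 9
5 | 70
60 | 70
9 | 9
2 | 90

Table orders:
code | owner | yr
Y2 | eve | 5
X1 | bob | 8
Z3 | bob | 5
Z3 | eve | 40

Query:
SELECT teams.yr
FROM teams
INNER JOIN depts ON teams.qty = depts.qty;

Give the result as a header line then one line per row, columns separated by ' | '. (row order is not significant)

After JOIN depts (4 rows):
teams.qty | teams.name | teams.yr | depts.yr | depts.qty
9 | bob | 50 | 50 | 9
9 | bob | 50 | 9 | 9
70 | gina | 6 | 5 | 70
70 | gina | 6 | 60 | 70
After SELECT (4 rows):
teams.yr
50
50
6
6

== RESULT ==
teams.yr
50
50
6
6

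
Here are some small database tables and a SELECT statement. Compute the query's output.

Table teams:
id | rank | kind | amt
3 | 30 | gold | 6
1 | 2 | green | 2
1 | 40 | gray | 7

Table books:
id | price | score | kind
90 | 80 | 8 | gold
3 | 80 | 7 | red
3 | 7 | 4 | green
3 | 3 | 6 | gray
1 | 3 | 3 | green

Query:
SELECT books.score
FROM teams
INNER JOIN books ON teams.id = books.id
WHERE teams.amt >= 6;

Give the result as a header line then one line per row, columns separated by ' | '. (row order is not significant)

After JOIN books (5 rows):
teams.id | teams.rank | teams.kind | teams.amt | books.id | books.price | books.score | books.kind
3 | 30 | gold | 6 | 3 | 80 | 7 | red
3 | 30 | gold | 6 | 3 | 7 | 4 | green
3 | 30 | gold | 6 | 3 | 3 | 6 | gray
1 | 2 | green | 2 | 1 | 3 | 3 | green
1 | 40 | gray | 7 | 1 | 3 | 3 | green
After WHERE (4 rows):
teams.id | teams.rank | teams.kind | teams.amt | books.id | books.price | books.score | books.kind
3 | 30 | gold | 6 | 3 | 80 | 7 | red
3 | 30 | gold | 6 | 3 | 7 | 4 | green
3 | 30 | gold | 6 | 3 | 3 | 6 | gray
1 | 40 | gray | 7 | 1 | 3 | 3 | green
After SELECT (4 rows):
books.score
7
4
6
3

== RESULT ==
books.score
7
4
6
3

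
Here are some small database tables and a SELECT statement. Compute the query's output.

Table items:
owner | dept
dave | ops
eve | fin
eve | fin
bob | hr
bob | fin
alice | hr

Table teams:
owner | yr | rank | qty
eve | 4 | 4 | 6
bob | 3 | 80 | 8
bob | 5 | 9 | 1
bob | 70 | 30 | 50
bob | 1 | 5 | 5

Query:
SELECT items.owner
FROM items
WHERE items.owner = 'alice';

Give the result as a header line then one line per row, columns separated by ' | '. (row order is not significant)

== RESULT ==
items.owner
alice

Derivation:
After WHERE (1 rows):
items.owner | items.dept
alice | hr
After SELECT (1 rows):
items.owner
alice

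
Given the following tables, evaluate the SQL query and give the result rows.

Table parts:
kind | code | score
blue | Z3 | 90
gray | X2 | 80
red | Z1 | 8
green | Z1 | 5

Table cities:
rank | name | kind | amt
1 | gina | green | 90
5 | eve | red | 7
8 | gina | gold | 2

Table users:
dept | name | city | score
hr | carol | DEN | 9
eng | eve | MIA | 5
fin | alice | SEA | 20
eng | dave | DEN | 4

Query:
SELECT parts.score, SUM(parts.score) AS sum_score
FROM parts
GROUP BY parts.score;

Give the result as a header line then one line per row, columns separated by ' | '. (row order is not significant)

After GROUP BY (4 rows):
parts.score | sum_score
90 | 90
80 | 80
8 | 8
5 | 5

== RESULT ==
parts.score | sum_score
90 | 90
80 | 80
8 | 8
5 | 5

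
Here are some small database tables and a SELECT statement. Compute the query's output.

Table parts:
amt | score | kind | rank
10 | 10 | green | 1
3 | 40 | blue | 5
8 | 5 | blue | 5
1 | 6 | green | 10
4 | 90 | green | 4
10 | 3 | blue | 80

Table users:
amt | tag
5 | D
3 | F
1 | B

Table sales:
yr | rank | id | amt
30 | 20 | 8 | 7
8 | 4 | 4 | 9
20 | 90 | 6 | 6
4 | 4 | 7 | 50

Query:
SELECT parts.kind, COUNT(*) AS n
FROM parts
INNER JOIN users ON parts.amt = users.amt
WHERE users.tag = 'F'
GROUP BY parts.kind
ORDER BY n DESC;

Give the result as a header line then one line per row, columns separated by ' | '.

After JOIN users (2 rows):
parts.amt | parts.score | parts.kind | parts.rank | users.amt | users.tag
3 | 40 | blue | 5 | 3 | F
1 | 6 | green | 10 | 1 | B
After WHERE (1 rows):
parts.amt | parts.score | parts.kind | parts.rank | users.amt | users.tag
3 | 40 | blue | 5 | 3 | F
After GROUP BY (1 rows):
parts.kind | n
blue | 1
After ORDER BY (1 rows):
parts.kind | n
blue | 1

== RESULT ==
parts.kind | n
blue | 1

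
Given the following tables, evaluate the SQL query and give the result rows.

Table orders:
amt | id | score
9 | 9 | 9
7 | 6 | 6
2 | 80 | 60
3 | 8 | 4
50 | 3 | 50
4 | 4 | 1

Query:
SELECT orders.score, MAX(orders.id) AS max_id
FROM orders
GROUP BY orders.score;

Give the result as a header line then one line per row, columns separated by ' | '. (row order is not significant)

After GROUP BY (6 rows):
orders.score | max_id
9 | 9
6 | 6
60 | 80
4 | 8
50 | 3
1 | 4

== RESULT ==
orders.score | max_id
9 | 9
6 | 6
60 | 80
4 | 8
50 | 3
1 | 4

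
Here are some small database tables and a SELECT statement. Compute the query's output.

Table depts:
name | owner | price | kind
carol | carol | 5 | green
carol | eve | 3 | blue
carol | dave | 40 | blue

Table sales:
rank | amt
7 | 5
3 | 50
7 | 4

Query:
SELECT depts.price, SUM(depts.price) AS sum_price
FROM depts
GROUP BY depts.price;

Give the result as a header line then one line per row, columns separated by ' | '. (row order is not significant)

== RESULT ==
depts.price | sum_price
5 | 5
3 | 3
40 | 40

Derivation:
After GROUP BY (3 rows):
depts.price | sum_price
5 | 5
3 | 3
40 | 40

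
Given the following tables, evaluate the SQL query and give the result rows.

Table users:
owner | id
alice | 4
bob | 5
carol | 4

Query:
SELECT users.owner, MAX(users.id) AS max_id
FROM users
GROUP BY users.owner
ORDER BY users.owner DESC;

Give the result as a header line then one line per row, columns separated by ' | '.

After GROUP BY (3 rows):
users.owner | max_id
alice | 4
bob | 5
carol | 4
After ORDER BY (3 rows):
users.owner | max_id
carol | 4
bob | 5
alice | 4

== RESULT ==
users.owner | max_id
carol | 4
bob | 5
alice | 4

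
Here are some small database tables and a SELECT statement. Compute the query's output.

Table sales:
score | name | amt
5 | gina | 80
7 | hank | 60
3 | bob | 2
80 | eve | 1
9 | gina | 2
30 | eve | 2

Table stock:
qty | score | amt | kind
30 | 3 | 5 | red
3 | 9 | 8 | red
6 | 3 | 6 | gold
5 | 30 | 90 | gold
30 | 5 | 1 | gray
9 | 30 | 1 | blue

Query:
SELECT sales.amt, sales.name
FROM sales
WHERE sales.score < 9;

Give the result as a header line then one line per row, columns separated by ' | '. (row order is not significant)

== RESULT ==
sales.amt | sales.name
80 | gina
60 | hank
2 | bob

Derivation:
After WHERE (3 rows):
sales.score | sales.name | sales.amt
5 | gina | 80
7 | hank | 60
3 | bob | 2
After SELECT (3 rows):
sales.amt | sales.name
80 | gina
60 | hank
2 | bob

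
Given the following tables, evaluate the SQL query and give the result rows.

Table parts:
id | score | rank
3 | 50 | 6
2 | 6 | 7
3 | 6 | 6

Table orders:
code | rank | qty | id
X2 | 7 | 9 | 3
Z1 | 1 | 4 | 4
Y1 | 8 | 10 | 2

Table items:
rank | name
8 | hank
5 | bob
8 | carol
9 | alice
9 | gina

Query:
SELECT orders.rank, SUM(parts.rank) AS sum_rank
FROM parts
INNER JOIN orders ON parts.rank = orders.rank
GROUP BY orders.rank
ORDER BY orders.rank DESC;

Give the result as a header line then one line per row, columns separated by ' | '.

== RESULT ==
orders.rank | sum_rank
7 | 7

Derivation:
After JOIN orders (1 rows):
parts.id | parts.score | parts.rank | orders.code | orders.rank | orders.qty | orders.id
2 | 6 | 7 | X2 | 7 | 9 | 3
After GROUP BY (1 rows):
orders.rank | sum_rank
7 | 7
After ORDER BY (1 rows):
orders.rank | sum_rank
7 | 7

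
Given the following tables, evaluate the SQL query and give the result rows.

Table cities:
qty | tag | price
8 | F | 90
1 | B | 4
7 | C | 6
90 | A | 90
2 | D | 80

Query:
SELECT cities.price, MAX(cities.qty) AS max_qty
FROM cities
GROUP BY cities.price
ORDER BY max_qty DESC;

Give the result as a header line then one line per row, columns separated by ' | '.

After GROUP BY (4 rows):
cities.price | max_qty
90 | 90
4 | 1
6 | 7
80 | 2
After ORDER BY (4 rows):
cities.price | max_qty
90 | 90
6 | 7
80 | 2
4 | 1

== RESULT ==
cities.price | max_qty
90 | 90
6 | 7
80 | 2
4 | 1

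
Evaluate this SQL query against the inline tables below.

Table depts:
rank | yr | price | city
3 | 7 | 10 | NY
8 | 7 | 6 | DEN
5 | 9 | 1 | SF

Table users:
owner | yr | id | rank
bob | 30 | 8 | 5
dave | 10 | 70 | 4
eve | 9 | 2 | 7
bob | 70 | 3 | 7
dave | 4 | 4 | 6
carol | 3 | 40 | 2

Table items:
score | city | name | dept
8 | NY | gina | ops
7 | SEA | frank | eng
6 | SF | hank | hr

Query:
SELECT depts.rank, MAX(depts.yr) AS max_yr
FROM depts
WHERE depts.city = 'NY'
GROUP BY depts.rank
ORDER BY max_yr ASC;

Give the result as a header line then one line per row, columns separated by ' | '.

After WHERE (1 rows):
depts.rank | depts.yr | depts.price | depts.city
3 | 7 | 10 | NY
After GROUP BY (1 rows):
depts.rank | max_yr
3 | 7
After ORDER BY (1 rows):
depts.rank | max_yr
3 | 7

== RESULT ==
depts.rank | max_yr
3 | 7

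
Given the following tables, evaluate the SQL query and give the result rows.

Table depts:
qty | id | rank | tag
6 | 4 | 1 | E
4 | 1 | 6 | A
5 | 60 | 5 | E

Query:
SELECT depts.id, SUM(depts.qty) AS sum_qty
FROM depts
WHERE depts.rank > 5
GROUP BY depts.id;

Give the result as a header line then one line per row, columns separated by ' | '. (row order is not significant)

== RESULT ==
depts.id | sum_qty
1 | 4

Derivation:
After WHERE (1 rows):
depts.qty | depts.id | depts.rank | depts.tag
4 | 1 | 6 | A
After GROUP BY (1 rows):
depts.id | sum_qty
1 | 4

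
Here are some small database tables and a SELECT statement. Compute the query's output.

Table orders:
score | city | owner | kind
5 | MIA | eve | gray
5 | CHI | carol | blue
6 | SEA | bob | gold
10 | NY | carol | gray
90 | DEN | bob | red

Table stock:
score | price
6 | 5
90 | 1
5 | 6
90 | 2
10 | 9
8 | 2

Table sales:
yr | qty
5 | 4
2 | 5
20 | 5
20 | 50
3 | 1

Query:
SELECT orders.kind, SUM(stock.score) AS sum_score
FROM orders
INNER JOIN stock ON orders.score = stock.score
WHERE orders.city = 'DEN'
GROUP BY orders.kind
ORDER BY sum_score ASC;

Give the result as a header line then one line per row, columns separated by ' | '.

After JOIN stock (6 rows):
orders.score | orders.city | orders.owner | orders.kind | stock.score | stock.price
5 | MIA | eve | gray | 5 | 6
5 | CHI | carol | blue | 5 | 6
6 | SEA | bob | gold | 6 | 5
10 | NY | carol | gray | 10 | 9
90 | DEN | bob | red | 90 | 1
90 | DEN | bob | red | 90 | 2
After WHERE (2 rows):
orders.score | orders.city | orders.owner | orders.kind | stock.score | stock.price
90 | DEN | bob | red | 90 | 1
90 | DEN | bob | red | 90 | 2
After GROUP BY (1 rows):
orders.kind | sum_score
red | 180
After ORDER BY (1 rows):
orders.kind | sum_score
red | 180

== RESULT ==
orders.kind | sum_score
red | 180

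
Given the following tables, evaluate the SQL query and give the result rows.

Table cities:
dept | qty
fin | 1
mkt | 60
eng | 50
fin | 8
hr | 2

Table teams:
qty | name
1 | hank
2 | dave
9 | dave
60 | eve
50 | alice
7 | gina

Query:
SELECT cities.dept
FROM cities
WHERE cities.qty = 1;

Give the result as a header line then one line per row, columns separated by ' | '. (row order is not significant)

After WHERE (1 rows):
cities.dept | cities.qty
fin | 1
After SELECT (1 rows):
cities.dept
fin

== RESULT ==
cities.dept
fin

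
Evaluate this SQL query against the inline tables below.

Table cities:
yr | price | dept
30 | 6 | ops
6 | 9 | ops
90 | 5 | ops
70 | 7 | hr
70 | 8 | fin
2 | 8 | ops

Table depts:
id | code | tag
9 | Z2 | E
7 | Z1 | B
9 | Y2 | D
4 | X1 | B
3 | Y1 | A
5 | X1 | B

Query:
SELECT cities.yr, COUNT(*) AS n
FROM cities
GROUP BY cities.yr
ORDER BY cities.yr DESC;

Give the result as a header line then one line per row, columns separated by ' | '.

== RESULT ==
cities.yr | n
90 | 1
70 | 2
30 | 1
6 | 1
2 | 1

Derivation:
After GROUP BY (5 rows):
cities.yr | n
30 | 1
6 | 1
90 | 1
70 | 2
2 | 1
After ORDER BY (5 rows):
cities.yr | n
90 | 1
70 | 2
30 | 1
6 | 1
2 | 1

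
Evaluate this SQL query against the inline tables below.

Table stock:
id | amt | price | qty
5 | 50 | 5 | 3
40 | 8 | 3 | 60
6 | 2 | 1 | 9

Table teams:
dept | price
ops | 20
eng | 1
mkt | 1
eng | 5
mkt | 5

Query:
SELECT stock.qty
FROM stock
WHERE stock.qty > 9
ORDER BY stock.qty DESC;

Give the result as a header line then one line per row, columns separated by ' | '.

== RESULT ==
stock.qty
60

Derivation:
After WHERE (1 rows):
stock.id | stock.amt | stock.price | stock.qty
40 | 8 | 3 | 60
After SELECT (1 rows):
stock.qty
60
After ORDER BY (1 rows):
stock.qty
60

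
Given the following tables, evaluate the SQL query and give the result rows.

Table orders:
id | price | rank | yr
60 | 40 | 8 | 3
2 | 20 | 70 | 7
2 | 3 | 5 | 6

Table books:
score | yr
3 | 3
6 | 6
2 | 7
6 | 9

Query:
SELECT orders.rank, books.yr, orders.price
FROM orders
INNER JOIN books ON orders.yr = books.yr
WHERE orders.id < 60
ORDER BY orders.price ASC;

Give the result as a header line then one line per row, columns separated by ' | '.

After JOIN books (3 rows):
orders.id | orders.price | orders.rank | orders.yr | books.score | books.yr
60 | 40 | 8 | 3 | 3 | 3
2 | 20 | 70 | 7 | 2 | 7
2 | 3 | 5 | 6 | 6 | 6
After WHERE (2 rows):
orders.id | orders.price | orders.rank | orders.yr | books.score | books.yr
2 | 20 | 70 | 7 | 2 | 7
2 | 3 | 5 | 6 | 6 | 6
After SELECT (2 rows):
orders.rank | books.yr | orders.price
70 | 7 | 20
5 | 6 | 3
After ORDER BY (2 rows):
orders.rank | books.yr | orders.price
5 | 6 | 3
70 | 7 | 20

== RESULT ==
orders.rank | books.yr | orders.price
5 | 6 | 3
70 | 7 | 20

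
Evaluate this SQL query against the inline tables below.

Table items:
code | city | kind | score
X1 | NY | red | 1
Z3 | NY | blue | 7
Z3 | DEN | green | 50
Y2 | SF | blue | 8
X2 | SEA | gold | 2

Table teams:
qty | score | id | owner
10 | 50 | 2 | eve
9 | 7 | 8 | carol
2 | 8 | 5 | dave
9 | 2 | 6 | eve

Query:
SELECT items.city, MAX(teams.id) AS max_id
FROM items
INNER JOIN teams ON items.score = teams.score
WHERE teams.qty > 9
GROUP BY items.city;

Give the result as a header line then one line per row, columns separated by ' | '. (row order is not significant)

== RESULT ==
items.city | max_id
DEN | 2

Derivation:
After JOIN teams (4 rows):
items.code | items.city | items.kind | items.score | teams.qty | teams.score | teams.id | teams.owner
Z3 | NY | blue | 7 | 9 | 7 | 8 | carol
Z3 | DEN | green | 50 | 10 | 50 | 2 | eve
Y2 | SF | blue | 8 | 2 | 8 | 5 | dave
X2 | SEA | gold | 2 | 9 | 2 | 6 | eve
After WHERE (1 rows):
items.code | items.city | items.kind | items.score | teams.qty | teams.score | teams.id | teams.owner
Z3 | DEN | green | 50 | 10 | 50 | 2 | eve
After GROUP BY (1 rows):
items.city | max_id
DEN | 2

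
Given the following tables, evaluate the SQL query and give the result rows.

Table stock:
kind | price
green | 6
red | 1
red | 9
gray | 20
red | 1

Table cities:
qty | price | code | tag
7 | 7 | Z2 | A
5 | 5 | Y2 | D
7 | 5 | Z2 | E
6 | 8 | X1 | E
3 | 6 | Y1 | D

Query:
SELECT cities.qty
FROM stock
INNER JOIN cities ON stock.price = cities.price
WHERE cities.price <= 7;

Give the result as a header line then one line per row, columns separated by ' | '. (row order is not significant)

== RESULT ==
cities.qty
3

Derivation:
After JOIN cities (1 rows):
stock.kind | stock.price | cities.qty | cities.price | cities.code | cities.tag
green | 6 | 3 | 6 | Y1 | D
After WHERE (1 rows):
stock.kind | stock.price | cities.qty | cities.price | cities.code | cities.tag
green | 6 | 3 | 6 | Y1 | D
After SELECT (1 rows):
cities.qty
3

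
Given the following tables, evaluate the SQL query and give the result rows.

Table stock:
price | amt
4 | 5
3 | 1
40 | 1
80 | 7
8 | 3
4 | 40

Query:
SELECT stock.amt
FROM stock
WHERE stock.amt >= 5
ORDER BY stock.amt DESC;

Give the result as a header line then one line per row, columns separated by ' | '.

== RESULT ==
stock.amt
40
7
5

Derivation:
After WHERE (3 rows):
stock.price | stock.amt
4 | 5
80 | 7
4 | 40
After SELECT (3 rows):
stock.amt
5
7
40
After ORDER BY (3 rows):
stock.amt
40
7
5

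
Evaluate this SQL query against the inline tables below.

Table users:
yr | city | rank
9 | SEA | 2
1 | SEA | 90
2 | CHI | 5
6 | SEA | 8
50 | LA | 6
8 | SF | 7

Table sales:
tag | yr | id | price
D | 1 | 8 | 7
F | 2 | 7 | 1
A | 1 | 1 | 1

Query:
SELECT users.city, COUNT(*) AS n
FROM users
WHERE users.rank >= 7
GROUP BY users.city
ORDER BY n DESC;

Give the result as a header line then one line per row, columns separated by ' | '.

== RESULT ==
users.city | n
SEA | 2
SF | 1

Derivation:
After WHERE (3 rows):
users.yr | users.city | users.rank
1 | SEA | 90
6 | SEA | 8
8 | SF | 7
After GROUP BY (2 rows):
users.city | n
SEA | 2
SF | 1
After ORDER BY (2 rows):
users.city | n
SEA | 2
SF | 1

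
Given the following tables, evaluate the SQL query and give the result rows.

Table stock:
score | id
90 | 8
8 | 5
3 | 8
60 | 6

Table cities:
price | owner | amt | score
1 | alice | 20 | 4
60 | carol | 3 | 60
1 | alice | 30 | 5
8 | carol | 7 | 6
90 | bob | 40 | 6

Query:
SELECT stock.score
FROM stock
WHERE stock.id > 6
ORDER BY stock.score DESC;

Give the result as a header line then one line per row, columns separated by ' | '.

After WHERE (2 rows):
stock.score | stock.id
90 | 8
3 | 8
After SELECT (2 rows):
stock.score
90
3
After ORDER BY (2 rows):
stock.score
90
3

== RESULT ==
stock.score
90
3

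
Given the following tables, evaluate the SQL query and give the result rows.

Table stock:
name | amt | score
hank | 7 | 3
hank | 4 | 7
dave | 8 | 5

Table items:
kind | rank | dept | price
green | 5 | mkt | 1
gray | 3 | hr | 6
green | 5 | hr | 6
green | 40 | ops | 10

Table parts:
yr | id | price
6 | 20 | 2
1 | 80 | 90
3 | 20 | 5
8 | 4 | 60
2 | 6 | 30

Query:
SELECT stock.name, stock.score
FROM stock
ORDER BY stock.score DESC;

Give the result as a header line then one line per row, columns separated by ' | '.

After SELECT (3 rows):
stock.name | stock.score
hank | 3
hank | 7
dave | 5
After ORDER BY (3 rows):
stock.name | stock.score
hank | 7
dave | 5
hank | 3

== RESULT ==
stock.name | stock.score
hank | 7
dave | 5
hank | 3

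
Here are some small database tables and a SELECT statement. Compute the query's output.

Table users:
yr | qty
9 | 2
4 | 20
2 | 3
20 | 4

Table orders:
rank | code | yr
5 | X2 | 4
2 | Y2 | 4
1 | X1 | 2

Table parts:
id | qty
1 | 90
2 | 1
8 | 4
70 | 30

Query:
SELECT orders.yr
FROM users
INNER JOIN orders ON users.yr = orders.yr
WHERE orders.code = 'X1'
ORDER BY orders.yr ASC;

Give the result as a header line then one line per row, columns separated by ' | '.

== RESULT ==
orders.yr
2

Derivation:
After JOIN orders (3 rows):
users.yr | users.qty | orders.rank | orders.code | orders.yr
4 | 20 | 5 | X2 | 4
4 | 20 | 2 | Y2 | 4
2 | 3 | 1 | X1 | 2
After WHERE (1 rows):
users.yr | users.qty | orders.rank | orders.code | orders.yr
2 | 3 | 1 | X1 | 2
After SELECT (1 rows):
orders.yr
2
After ORDER BY (1 rows):
orders.yr
2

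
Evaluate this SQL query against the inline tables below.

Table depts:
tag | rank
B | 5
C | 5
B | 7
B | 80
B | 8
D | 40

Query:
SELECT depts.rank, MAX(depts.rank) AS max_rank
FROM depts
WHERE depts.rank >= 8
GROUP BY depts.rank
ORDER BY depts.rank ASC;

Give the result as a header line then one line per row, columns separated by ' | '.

After WHERE (3 rows):
depts.tag | depts.rank
B | 80
B | 8
D | 40
After GROUP BY (3 rows):
depts.rank | max_rank
80 | 80
8 | 8
40 | 40
After ORDER BY (3 rows):
depts.rank | max_rank
8 | 8
40 | 40
80 | 80

== RESULT ==
depts.rank | max_rank
8 | 8
40 | 40
80 | 80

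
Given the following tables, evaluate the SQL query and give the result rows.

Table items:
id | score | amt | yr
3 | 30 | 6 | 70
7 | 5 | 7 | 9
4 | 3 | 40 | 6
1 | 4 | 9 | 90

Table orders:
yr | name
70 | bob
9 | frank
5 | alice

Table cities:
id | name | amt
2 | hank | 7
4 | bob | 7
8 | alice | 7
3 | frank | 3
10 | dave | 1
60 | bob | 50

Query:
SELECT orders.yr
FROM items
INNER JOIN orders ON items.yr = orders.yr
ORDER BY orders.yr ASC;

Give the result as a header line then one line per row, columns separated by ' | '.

== RESULT ==
orders.yr
9
70

Derivation:
After JOIN orders (2 rows):
items.id | items.score | items.amt | items.yr | orders.yr | orders.name
3 | 30 | 6 | 70 | 70 | bob
7 | 5 | 7 | 9 | 9 | frank
After SELECT (2 rows):
orders.yr
70
9
After ORDER BY (2 rows):
orders.yr
9
70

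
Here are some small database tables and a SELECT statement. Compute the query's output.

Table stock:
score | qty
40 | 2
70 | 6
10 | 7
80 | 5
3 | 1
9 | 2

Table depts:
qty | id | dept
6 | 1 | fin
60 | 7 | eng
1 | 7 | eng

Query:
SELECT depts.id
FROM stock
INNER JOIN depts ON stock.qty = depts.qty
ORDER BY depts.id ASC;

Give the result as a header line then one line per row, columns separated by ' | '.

== RESULT ==
depts.id
1
7

Derivation:
After JOIN depts (2 rows):
stock.score | stock.qty | depts.qty | depts.id | depts.dept
70 | 6 | 6 | 1 | fin
3 | 1 | 1 | 7 | eng
After SELECT (2 rows):
depts.id
1
7
After ORDER BY (2 rows):
depts.id
1
7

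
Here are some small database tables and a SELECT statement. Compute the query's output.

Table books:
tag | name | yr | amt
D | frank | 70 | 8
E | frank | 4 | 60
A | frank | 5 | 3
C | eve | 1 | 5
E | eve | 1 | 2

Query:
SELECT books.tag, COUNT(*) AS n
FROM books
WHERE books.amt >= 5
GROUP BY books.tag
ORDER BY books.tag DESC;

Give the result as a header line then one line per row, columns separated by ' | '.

After WHERE (3 rows):
books.tag | books.name | books.yr | books.amt
D | frank | 70 | 8
E | frank | 4 | 60
C | eve | 1 | 5
After GROUP BY (3 rows):
books.tag | n
D | 1
E | 1
C | 1
After ORDER BY (3 rows):
books.tag | n
E | 1
D | 1
C | 1

== RESULT ==
books.tag | n
E | 1
D | 1
C | 1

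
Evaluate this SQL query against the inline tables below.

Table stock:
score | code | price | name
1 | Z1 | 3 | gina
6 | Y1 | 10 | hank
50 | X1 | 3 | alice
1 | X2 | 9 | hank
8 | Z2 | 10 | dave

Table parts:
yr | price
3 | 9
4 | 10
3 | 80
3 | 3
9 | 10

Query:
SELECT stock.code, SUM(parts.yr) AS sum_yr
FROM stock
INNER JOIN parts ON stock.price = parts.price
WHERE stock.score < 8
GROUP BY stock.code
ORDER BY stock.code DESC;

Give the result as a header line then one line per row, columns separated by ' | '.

After JOIN parts (7 rows):
stock.score | stock.code | stock.price | stock.name | parts.yr | parts.price
1 | Z1 | 3 | gina | 3 | 3
6 | Y1 | 10 | hank | 4 | 10
6 | Y1 | 10 | hank | 9 | 10
50 | X1 | 3 | alice | 3 | 3
1 | X2 | 9 | hank | 3 | 9
8 | Z2 | 10 | dave | 4 | 10
8 | Z2 | 10 | dave | 9 | 10
After WHERE (4 rows):
stock.score | stock.code | stock.price | stock.name | parts.yr | parts.price
1 | Z1 | 3 | gina | 3 | 3
6 | Y1 | 10 | hank | 4 | 10
6 | Y1 | 10 | hank | 9 | 10
1 | X2 | 9 | hank | 3 | 9
After GROUP BY (3 rows):
stock.code | sum_yr
Z1 | 3
Y1 | 13
X2 | 3
After ORDER BY (3 rows):
stock.code | sum_yr
Z1 | 3
Y1 | 13
X2 | 3

== RESULT ==
stock.code | sum_yr
Z1 | 3
Y1 | 13
X2 | 3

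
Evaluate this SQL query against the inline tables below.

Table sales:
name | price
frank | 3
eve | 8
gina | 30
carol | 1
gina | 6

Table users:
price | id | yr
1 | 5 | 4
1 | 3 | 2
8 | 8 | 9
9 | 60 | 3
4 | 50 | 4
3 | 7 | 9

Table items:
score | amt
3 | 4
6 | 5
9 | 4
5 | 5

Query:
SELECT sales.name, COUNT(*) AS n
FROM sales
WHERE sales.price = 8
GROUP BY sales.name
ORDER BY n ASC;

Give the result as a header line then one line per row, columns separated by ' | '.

== RESULT ==
sales.name | n
eve | 1

Derivation:
After WHERE (1 rows):
sales.name | sales.price
eve | 8
After GROUP BY (1 rows):
sales.name | n
eve | 1
After ORDER BY (1 rows):
sales.name | n
eve | 1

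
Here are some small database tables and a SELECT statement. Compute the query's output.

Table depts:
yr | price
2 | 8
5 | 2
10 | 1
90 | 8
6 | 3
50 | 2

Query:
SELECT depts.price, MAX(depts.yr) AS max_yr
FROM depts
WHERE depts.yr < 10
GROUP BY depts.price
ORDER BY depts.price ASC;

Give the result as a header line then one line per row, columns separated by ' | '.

After WHERE (3 rows):
depts.yr | depts.price
2 | 8
5 | 2
6 | 3
After GROUP BY (3 rows):
depts.price | max_yr
8 | 2
2 | 5
3 | 6
After ORDER BY (3 rows):
depts.price | max_yr
2 | 5
3 | 6
8 | 2

== RESULT ==
depts.price | max_yr
2 | 5
3 | 6
8 | 2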